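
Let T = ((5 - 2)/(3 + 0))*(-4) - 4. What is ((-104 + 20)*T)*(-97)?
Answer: -65184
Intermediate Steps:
T = -8 (T = (3/3)*(-4) - 4 = (3*(⅓))*(-4) - 4 = 1*(-4) - 4 = -4 - 4 = -8)
((-104 + 20)*T)*(-97) = ((-104 + 20)*(-8))*(-97) = -84*(-8)*(-97) = 672*(-97) = -65184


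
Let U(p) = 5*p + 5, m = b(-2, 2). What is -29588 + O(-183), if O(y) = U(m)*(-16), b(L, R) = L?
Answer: -29508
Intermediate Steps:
m = -2
U(p) = 5 + 5*p
O(y) = 80 (O(y) = (5 + 5*(-2))*(-16) = (5 - 10)*(-16) = -5*(-16) = 80)
-29588 + O(-183) = -29588 + 80 = -29508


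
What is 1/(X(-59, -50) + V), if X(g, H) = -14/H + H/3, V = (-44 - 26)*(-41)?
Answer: 75/214021 ≈ 0.00035043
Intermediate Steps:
V = 2870 (V = -70*(-41) = 2870)
X(g, H) = -14/H + H/3 (X(g, H) = -14/H + H*(1/3) = -14/H + H/3)
1/(X(-59, -50) + V) = 1/((-14/(-50) + (1/3)*(-50)) + 2870) = 1/((-14*(-1/50) - 50/3) + 2870) = 1/((7/25 - 50/3) + 2870) = 1/(-1229/75 + 2870) = 1/(214021/75) = 75/214021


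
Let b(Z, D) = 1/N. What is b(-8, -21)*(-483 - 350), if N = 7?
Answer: -119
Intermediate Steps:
b(Z, D) = ⅐ (b(Z, D) = 1/7 = ⅐)
b(-8, -21)*(-483 - 350) = (-483 - 350)/7 = (⅐)*(-833) = -119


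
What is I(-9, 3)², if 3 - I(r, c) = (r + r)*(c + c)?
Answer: 12321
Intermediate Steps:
I(r, c) = 3 - 4*c*r (I(r, c) = 3 - (r + r)*(c + c) = 3 - 2*r*2*c = 3 - 4*c*r)
I(-9, 3)² = (3 - 4*3*(-9))² = (3 + 108)² = 111² = 12321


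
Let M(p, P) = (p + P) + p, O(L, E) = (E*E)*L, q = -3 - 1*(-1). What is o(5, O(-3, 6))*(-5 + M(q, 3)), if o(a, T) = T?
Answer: 648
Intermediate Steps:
q = -2 (q = -3 + 1 = -2)
O(L, E) = L*E² (O(L, E) = E²*L = L*E²)
M(p, P) = P + 2*p (M(p, P) = (P + p) + p = P + 2*p)
o(5, O(-3, 6))*(-5 + M(q, 3)) = (-3*6²)*(-5 + (3 + 2*(-2))) = (-3*36)*(-5 + (3 - 4)) = -108*(-5 - 1) = -108*(-6) = 648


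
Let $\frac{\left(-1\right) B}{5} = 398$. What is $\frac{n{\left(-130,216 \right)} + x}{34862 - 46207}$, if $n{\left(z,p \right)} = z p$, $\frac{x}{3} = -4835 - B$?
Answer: $\frac{7323}{2269} \approx 3.2274$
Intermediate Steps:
$B = -1990$ ($B = \left(-5\right) 398 = -1990$)
$x = -8535$ ($x = 3 \left(-4835 - -1990\right) = 3 \left(-4835 + 1990\right) = 3 \left(-2845\right) = -8535$)
$n{\left(z,p \right)} = p z$
$\frac{n{\left(-130,216 \right)} + x}{34862 - 46207} = \frac{216 \left(-130\right) - 8535}{34862 - 46207} = \frac{-28080 - 8535}{-11345} = \left(-36615\right) \left(- \frac{1}{11345}\right) = \frac{7323}{2269}$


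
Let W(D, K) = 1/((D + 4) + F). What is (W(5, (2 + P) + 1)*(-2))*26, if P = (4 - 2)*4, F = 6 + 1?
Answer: -13/4 ≈ -3.2500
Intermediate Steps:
F = 7
P = 8 (P = 2*4 = 8)
W(D, K) = 1/(11 + D) (W(D, K) = 1/((D + 4) + 7) = 1/((4 + D) + 7) = 1/(11 + D))
(W(5, (2 + P) + 1)*(-2))*26 = (-2/(11 + 5))*26 = (-2/16)*26 = ((1/16)*(-2))*26 = -⅛*26 = -13/4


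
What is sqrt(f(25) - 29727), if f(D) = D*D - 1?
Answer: I*sqrt(29103) ≈ 170.6*I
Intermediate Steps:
f(D) = -1 + D**2 (f(D) = D**2 - 1 = -1 + D**2)
sqrt(f(25) - 29727) = sqrt((-1 + 25**2) - 29727) = sqrt((-1 + 625) - 29727) = sqrt(624 - 29727) = sqrt(-29103) = I*sqrt(29103)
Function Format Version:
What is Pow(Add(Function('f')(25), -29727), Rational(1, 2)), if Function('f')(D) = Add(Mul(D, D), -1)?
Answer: Mul(I, Pow(29103, Rational(1, 2))) ≈ Mul(170.60, I)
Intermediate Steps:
Function('f')(D) = Add(-1, Pow(D, 2)) (Function('f')(D) = Add(Pow(D, 2), -1) = Add(-1, Pow(D, 2)))
Pow(Add(Function('f')(25), -29727), Rational(1, 2)) = Pow(Add(Add(-1, Pow(25, 2)), -29727), Rational(1, 2)) = Pow(Add(Add(-1, 625), -29727), Rational(1, 2)) = Pow(Add(624, -29727), Rational(1, 2)) = Pow(-29103, Rational(1, 2)) = Mul(I, Pow(29103, Rational(1, 2)))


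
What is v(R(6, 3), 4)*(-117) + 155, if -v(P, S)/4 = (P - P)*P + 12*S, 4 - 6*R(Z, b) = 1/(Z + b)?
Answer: 22619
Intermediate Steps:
R(Z, b) = ⅔ - 1/(6*(Z + b))
v(P, S) = -48*S (v(P, S) = -4*((P - P)*P + 12*S) = -4*(0*P + 12*S) = -4*(0 + 12*S) = -48*S)
v(R(6, 3), 4)*(-117) + 155 = -48*4*(-117) + 155 = -192*(-117) + 155 = 22464 + 155 = 22619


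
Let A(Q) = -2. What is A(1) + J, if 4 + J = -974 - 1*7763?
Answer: -8743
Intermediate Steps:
J = -8741 (J = -4 + (-974 - 1*7763) = -4 + (-974 - 7763) = -4 - 8737 = -8741)
A(1) + J = -2 - 8741 = -8743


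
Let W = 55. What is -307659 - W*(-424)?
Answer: -284339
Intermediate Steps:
-307659 - W*(-424) = -307659 - 55*(-424) = -307659 - 1*(-23320) = -307659 + 23320 = -284339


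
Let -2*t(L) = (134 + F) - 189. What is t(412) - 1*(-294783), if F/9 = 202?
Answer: 587803/2 ≈ 2.9390e+5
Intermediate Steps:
F = 1818 (F = 9*202 = 1818)
t(L) = -1763/2 (t(L) = -((134 + 1818) - 189)/2 = -(1952 - 189)/2 = -½*1763 = -1763/2)
t(412) - 1*(-294783) = -1763/2 - 1*(-294783) = -1763/2 + 294783 = 587803/2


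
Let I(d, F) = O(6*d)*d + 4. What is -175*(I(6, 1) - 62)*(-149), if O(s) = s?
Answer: 4119850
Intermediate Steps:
I(d, F) = 4 + 6*d² (I(d, F) = (6*d)*d + 4 = 6*d² + 4 = 4 + 6*d²)
-175*(I(6, 1) - 62)*(-149) = -175*((4 + 6*6²) - 62)*(-149) = -175*((4 + 6*36) - 62)*(-149) = -175*((4 + 216) - 62)*(-149) = -175*(220 - 62)*(-149) = -175*158*(-149) = -27650*(-149) = 4119850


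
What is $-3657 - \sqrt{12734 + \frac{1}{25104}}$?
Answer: $-3657 - \frac{\sqrt{501569034753}}{6276} \approx -3769.8$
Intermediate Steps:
$-3657 - \sqrt{12734 + \frac{1}{25104}} = -3657 - \sqrt{\frac{319674337}{25104}} = -3657 - \frac{\sqrt{501569034753}}{6276}$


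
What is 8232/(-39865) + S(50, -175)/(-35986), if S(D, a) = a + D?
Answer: -41607661/204940270 ≈ -0.20302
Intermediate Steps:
S(D, a) = D + a
8232/(-39865) + S(50, -175)/(-35986) = 8232/(-39865) + (50 - 175)/(-35986) = 8232*(-1/39865) - 125*(-1/35986) = -1176/5695 + 125/35986 = -41607661/204940270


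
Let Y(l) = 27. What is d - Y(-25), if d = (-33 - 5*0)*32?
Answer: -1083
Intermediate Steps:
d = -1056 (d = (-33 + 0)*32 = -33*32 = -1056)
d - Y(-25) = -1056 - 1*27 = -1056 - 27 = -1083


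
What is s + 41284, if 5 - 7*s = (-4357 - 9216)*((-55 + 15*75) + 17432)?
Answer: 251416639/7 ≈ 3.5917e+7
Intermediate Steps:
s = 251127651/7 (s = 5/7 - (-4357 - 9216)*((-55 + 15*75) + 17432)/7 = 5/7 - (-1939)*((-55 + 1125) + 17432) = 5/7 - (-1939)*(1070 + 17432) = 5/7 - (-1939)*18502 = 5/7 - 1/7*(-251127646) = 5/7 + 35875378 = 251127651/7 ≈ 3.5875e+7)
s + 41284 = 251127651/7 + 41284 = 251416639/7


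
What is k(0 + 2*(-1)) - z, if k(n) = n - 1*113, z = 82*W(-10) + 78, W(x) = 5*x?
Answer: 3907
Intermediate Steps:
z = -4022 (z = 82*(5*(-10)) + 78 = 82*(-50) + 78 = -4100 + 78 = -4022)
k(n) = -113 + n (k(n) = n - 113 = -113 + n)
k(0 + 2*(-1)) - z = (-113 + (0 + 2*(-1))) - 1*(-4022) = (-113 + (0 - 2)) + 4022 = (-113 - 2) + 4022 = -115 + 4022 = 3907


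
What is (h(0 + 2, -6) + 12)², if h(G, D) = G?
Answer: 196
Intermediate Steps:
(h(0 + 2, -6) + 12)² = ((0 + 2) + 12)² = (2 + 12)² = 14² = 196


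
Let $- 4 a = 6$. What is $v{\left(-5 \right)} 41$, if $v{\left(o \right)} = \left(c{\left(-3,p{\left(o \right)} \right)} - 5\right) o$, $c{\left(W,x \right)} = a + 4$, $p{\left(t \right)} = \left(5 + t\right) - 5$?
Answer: $\frac{1025}{2} \approx 512.5$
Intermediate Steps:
$a = - \frac{3}{2}$ ($a = \left(- \frac{1}{4}\right) 6 = - \frac{3}{2} \approx -1.5$)
$p{\left(t \right)} = t$
$c{\left(W,x \right)} = \frac{5}{2}$ ($c{\left(W,x \right)} = - \frac{3}{2} + 4 = \frac{5}{2}$)
$v{\left(o \right)} = - \frac{5 o}{2}$ ($v{\left(o \right)} = \left(\frac{5}{2} - 5\right) o = - \frac{5 o}{2}$)
$v{\left(-5 \right)} 41 = \left(- \frac{5}{2}\right) \left(-5\right) 41 = \frac{25}{2} \cdot 41 = \frac{1025}{2}$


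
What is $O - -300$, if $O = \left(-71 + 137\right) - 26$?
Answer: $340$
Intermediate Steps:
$O = 40$ ($O = 66 - 26 = 40$)
$O - -300 = 40 - -300 = 40 + 300 = 340$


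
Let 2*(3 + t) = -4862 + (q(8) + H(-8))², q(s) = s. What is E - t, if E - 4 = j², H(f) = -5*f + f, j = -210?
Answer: 45738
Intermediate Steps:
H(f) = -4*f
t = -1634 (t = -3 + (-4862 + (8 - 4*(-8))²)/2 = -3 + (-4862 + (8 + 32)²)/2 = -3 + (-4862 + 40²)/2 = -3 + (-4862 + 1600)/2 = -3 + (½)*(-3262) = -3 - 1631 = -1634)
E = 44104 (E = 4 + (-210)² = 4 + 44100 = 44104)
E - t = 44104 - 1*(-1634) = 44104 + 1634 = 45738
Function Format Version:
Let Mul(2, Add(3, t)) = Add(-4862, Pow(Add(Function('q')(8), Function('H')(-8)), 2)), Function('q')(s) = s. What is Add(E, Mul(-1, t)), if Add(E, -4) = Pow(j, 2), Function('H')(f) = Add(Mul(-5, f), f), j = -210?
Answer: 45738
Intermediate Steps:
Function('H')(f) = Mul(-4, f)
t = -1634 (t = Add(-3, Mul(Rational(1, 2), Add(-4862, Pow(Add(8, Mul(-4, -8)), 2)))) = Add(-3, Mul(Rational(1, 2), Add(-4862, Pow(Add(8, 32), 2)))) = Add(-3, Mul(Rational(1, 2), Add(-4862, Pow(40, 2)))) = Add(-3, Mul(Rational(1, 2), Add(-4862, 1600))) = Add(-3, Mul(Rational(1, 2), -3262)) = Add(-3, -1631) = -1634)
E = 44104 (E = Add(4, Pow(-210, 2)) = Add(4, 44100) = 44104)
Add(E, Mul(-1, t)) = Add(44104, Mul(-1, -1634)) = Add(44104, 1634) = 45738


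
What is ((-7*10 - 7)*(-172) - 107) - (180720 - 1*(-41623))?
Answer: -209206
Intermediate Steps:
((-7*10 - 7)*(-172) - 107) - (180720 - 1*(-41623)) = ((-70 - 7)*(-172) - 107) - (180720 + 41623) = (-77*(-172) - 107) - 1*222343 = (13244 - 107) - 222343 = 13137 - 222343 = -209206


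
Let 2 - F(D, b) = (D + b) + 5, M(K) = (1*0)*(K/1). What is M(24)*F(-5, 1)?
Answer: 0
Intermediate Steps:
M(K) = 0 (M(K) = 0*(K*1) = 0*K = 0)
F(D, b) = -3 - D - b (F(D, b) = 2 - ((D + b) + 5) = 2 - (5 + D + b) = 2 + (-5 - D - b) = -3 - D - b)
M(24)*F(-5, 1) = 0*(-3 - 1*(-5) - 1*1) = 0*(-3 + 5 - 1) = 0*1 = 0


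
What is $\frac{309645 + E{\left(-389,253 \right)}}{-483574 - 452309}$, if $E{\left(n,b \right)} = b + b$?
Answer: $- \frac{310151}{935883} \approx -0.3314$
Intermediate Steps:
$E{\left(n,b \right)} = 2 b$
$\frac{309645 + E{\left(-389,253 \right)}}{-483574 - 452309} = \frac{309645 + 2 \cdot 253}{-483574 - 452309} = \frac{309645 + 506}{-935883} = 310151 \left(- \frac{1}{935883}\right) = - \frac{310151}{935883}$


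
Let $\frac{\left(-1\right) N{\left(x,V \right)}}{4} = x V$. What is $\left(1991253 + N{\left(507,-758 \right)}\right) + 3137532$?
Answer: $6666009$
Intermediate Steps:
$N{\left(x,V \right)} = - 4 V x$ ($N{\left(x,V \right)} = - 4 x V = - 4 V x$)
$\left(1991253 + N{\left(507,-758 \right)}\right) + 3137532 = \left(1991253 - \left(-3032\right) 507\right) + 3137532 = \left(1991253 + 1537224\right) + 3137532 = 3528477 + 3137532 = 6666009$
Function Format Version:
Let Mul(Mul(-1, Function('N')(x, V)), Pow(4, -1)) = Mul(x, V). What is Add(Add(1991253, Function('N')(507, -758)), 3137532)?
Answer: 6666009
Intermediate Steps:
Function('N')(x, V) = Mul(-4, V, x) (Function('N')(x, V) = Mul(-4, Mul(x, V)) = Mul(-4, Mul(V, x)) = Mul(-4, V, x))
Add(Add(1991253, Function('N')(507, -758)), 3137532) = Add(Add(1991253, Mul(-4, -758, 507)), 3137532) = Add(Add(1991253, 1537224), 3137532) = Add(3528477, 3137532) = 6666009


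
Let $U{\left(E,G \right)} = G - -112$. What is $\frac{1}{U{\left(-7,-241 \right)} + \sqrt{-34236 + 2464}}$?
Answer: $- \frac{129}{48413} - \frac{26 i \sqrt{47}}{48413} \approx -0.0026646 - 0.0036818 i$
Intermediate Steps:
$U{\left(E,G \right)} = 112 + G$ ($U{\left(E,G \right)} = G + 112 = 112 + G$)
$\frac{1}{U{\left(-7,-241 \right)} + \sqrt{-34236 + 2464}} = \frac{1}{\left(112 - 241\right) + \sqrt{-34236 + 2464}} = \frac{1}{-129 + \sqrt{-31772}} = \frac{1}{-129 + 26 i \sqrt{47}}$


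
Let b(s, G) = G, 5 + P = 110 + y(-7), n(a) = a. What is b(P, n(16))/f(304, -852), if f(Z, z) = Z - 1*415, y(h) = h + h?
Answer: -16/111 ≈ -0.14414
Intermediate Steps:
y(h) = 2*h
f(Z, z) = -415 + Z (f(Z, z) = Z - 415 = -415 + Z)
P = 91 (P = -5 + (110 + 2*(-7)) = -5 + (110 - 14) = -5 + 96 = 91)
b(P, n(16))/f(304, -852) = 16/(-415 + 304) = 16/(-111) = 16*(-1/111) = -16/111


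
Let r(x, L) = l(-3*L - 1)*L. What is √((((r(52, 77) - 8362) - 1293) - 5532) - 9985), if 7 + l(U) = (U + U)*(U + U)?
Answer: √16552081 ≈ 4068.4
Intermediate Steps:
l(U) = -7 + 4*U² (l(U) = -7 + (U + U)*(U + U) = -7 + (2*U)*(2*U) = -7 + 4*U²)
r(x, L) = L*(-7 + 4*(-1 - 3*L)²) (r(x, L) = (-7 + 4*(-3*L - 1)²)*L = (-7 + 4*(-1 - 3*L)²)*L = L*(-7 + 4*(-1 - 3*L)²))
√((((r(52, 77) - 8362) - 1293) - 5532) - 9985) = √((((77*(-7 + 4*(1 + 3*77)²) - 8362) - 1293) - 5532) - 9985) = √((((77*(-7 + 4*(1 + 231)²) - 8362) - 1293) - 5532) - 9985) = √((((77*(-7 + 4*232²) - 8362) - 1293) - 5532) - 9985) = √((((77*(-7 + 4*53824) - 8362) - 1293) - 5532) - 9985) = √((((77*(-7 + 215296) - 8362) - 1293) - 5532) - 9985) = √((((77*215289 - 8362) - 1293) - 5532) - 9985) = √((((16577253 - 8362) - 1293) - 5532) - 9985) = √(((16568891 - 1293) - 5532) - 9985) = √((16567598 - 5532) - 9985) = √(16562066 - 9985) = √16552081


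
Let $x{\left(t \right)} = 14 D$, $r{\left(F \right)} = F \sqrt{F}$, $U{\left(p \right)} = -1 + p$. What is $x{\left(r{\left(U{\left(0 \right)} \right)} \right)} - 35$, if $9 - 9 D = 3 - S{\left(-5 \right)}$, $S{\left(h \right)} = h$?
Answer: $- \frac{301}{9} \approx -33.444$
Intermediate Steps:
$r{\left(F \right)} = F^{\frac{3}{2}}$
$D = \frac{1}{9}$ ($D = 1 - \frac{3 - -5}{9} = 1 - \frac{3 + 5}{9} = 1 - \frac{8}{9} = \frac{1}{9} \approx 0.11111$)
$x{\left(t \right)} = \frac{14}{9}$ ($x{\left(t \right)} = 14 \cdot \frac{1}{9} = \frac{14}{9}$)
$x{\left(r{\left(U{\left(0 \right)} \right)} \right)} - 35 = \frac{14}{9} - 35 = - \frac{301}{9}$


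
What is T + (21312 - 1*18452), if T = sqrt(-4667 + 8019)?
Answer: 2860 + 2*sqrt(838) ≈ 2917.9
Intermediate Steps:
T = 2*sqrt(838) (T = sqrt(3352) = 2*sqrt(838) ≈ 57.896)
T + (21312 - 1*18452) = 2*sqrt(838) + (21312 - 1*18452) = 2*sqrt(838) + (21312 - 18452) = 2*sqrt(838) + 2860 = 2860 + 2*sqrt(838)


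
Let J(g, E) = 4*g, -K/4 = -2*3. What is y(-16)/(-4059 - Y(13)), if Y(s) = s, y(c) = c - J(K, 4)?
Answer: 14/509 ≈ 0.027505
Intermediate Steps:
K = 24 (K = -(-8)*3 = -4*(-6) = 24)
y(c) = -96 + c (y(c) = c - 4*24 = c - 1*96 = c - 96 = -96 + c)
y(-16)/(-4059 - Y(13)) = (-96 - 16)/(-4059 - 1*13) = -112/(-4059 - 13) = -112/(-4072) = -112*(-1/4072) = 14/509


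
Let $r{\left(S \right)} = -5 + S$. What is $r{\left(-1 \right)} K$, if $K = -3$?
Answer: $18$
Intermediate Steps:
$r{\left(-1 \right)} K = \left(-5 - 1\right) \left(-3\right) = \left(-6\right) \left(-3\right) = 18$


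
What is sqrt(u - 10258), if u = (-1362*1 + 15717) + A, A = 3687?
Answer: 2*sqrt(1946) ≈ 88.227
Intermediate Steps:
u = 18042 (u = (-1362*1 + 15717) + 3687 = (-1362 + 15717) + 3687 = 14355 + 3687 = 18042)
sqrt(u - 10258) = sqrt(18042 - 10258) = sqrt(7784) = 2*sqrt(1946)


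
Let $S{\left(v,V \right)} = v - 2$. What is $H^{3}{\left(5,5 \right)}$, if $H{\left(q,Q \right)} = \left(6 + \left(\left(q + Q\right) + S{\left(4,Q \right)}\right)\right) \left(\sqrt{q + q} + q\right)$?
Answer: $1603800 + 495720 \sqrt{10} \approx 3.1714 \cdot 10^{6}$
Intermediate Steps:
$S{\left(v,V \right)} = -2 + v$
$H{\left(q,Q \right)} = \left(q + \sqrt{2} \sqrt{q}\right) \left(8 + Q + q\right)$ ($H{\left(q,Q \right)} = \left(6 + \left(\left(q + Q\right) + \left(-2 + 4\right)\right)\right) \left(\sqrt{q + q} + q\right) = \left(6 + \left(\left(Q + q\right) + 2\right)\right) \left(\sqrt{2 q} + q\right) = \left(6 + \left(2 + Q + q\right)\right) \left(\sqrt{2} \sqrt{q} + q\right) = \left(8 + Q + q\right) \left(q + \sqrt{2} \sqrt{q}\right) = \left(q + \sqrt{2} \sqrt{q}\right) \left(8 + Q + q\right)$)
$H^{3}{\left(5,5 \right)} = \left(5^{2} + 8 \cdot 5 + 5 \cdot 5 + \sqrt{2} \cdot 5^{\frac{3}{2}} + 8 \sqrt{2} \sqrt{5} + 5 \sqrt{2} \sqrt{5}\right)^{3} = \left(25 + 40 + 25 + \sqrt{2} \cdot 5 \sqrt{5} + 8 \sqrt{10} + 5 \sqrt{10}\right)^{3} = \left(25 + 40 + 25 + 5 \sqrt{10} + 8 \sqrt{10} + 5 \sqrt{10}\right)^{3} = \left(90 + 18 \sqrt{10}\right)^{3}$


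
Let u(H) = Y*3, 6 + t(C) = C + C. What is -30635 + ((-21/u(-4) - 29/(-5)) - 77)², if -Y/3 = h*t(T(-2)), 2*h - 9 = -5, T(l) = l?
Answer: -91976159/3600 ≈ -25549.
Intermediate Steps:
t(C) = -6 + 2*C (t(C) = -6 + (C + C) = -6 + 2*C)
h = 2 (h = 9/2 + (½)*(-5) = 9/2 - 5/2 = 2)
Y = 60 (Y = -6*(-6 + 2*(-2)) = -6*(-6 - 4) = -6*(-10) = -3*(-20) = 60)
u(H) = 180 (u(H) = 60*3 = 180)
-30635 + ((-21/u(-4) - 29/(-5)) - 77)² = -30635 + ((-21/180 - 29/(-5)) - 77)² = -30635 + ((-21*1/180 - 29*(-⅕)) - 77)² = -30635 + ((-7/60 + 29/5) - 77)² = -30635 + (341/60 - 77)² = -30635 + (-4279/60)² = -30635 + 18309841/3600 = -91976159/3600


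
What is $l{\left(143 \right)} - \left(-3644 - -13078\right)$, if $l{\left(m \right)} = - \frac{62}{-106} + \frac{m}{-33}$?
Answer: $- \frac{1500602}{159} \approx -9437.8$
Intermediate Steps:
$l{\left(m \right)} = \frac{31}{53} - \frac{m}{33}$ ($l{\left(m \right)} = \left(-62\right) \left(- \frac{1}{106}\right) + m \left(- \frac{1}{33}\right) = \frac{31}{53} - \frac{m}{33}$)
$l{\left(143 \right)} - \left(-3644 - -13078\right) = \left(\frac{31}{53} - \frac{13}{3}\right) - \left(-3644 - -13078\right) = \left(\frac{31}{53} - \frac{13}{3}\right) - \left(-3644 + 13078\right) = - \frac{596}{159} - 9434 = - \frac{1500602}{159}$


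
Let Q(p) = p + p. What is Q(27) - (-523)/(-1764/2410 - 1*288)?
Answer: 18157573/347922 ≈ 52.189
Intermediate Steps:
Q(p) = 2*p
Q(27) - (-523)/(-1764/2410 - 1*288) = 2*27 - (-523)/(-1764/2410 - 1*288) = 54 - (-523)/(-1764*1/2410 - 288) = 54 - (-523)/(-882/1205 - 288) = 54 - (-523)/(-347922/1205) = 54 - (-523)*(-1205)/347922 = 54 - 1*630215/347922 = 54 - 630215/347922 = 18157573/347922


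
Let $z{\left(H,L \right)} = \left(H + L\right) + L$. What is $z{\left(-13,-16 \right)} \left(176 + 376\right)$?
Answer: $-24840$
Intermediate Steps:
$z{\left(H,L \right)} = H + 2 L$
$z{\left(-13,-16 \right)} \left(176 + 376\right) = \left(-13 + 2 \left(-16\right)\right) \left(176 + 376\right) = \left(-13 - 32\right) 552 = \left(-45\right) 552 = -24840$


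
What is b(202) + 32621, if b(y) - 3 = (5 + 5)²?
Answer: 32724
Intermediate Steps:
b(y) = 103 (b(y) = 3 + (5 + 5)² = 3 + 10² = 3 + 100 = 103)
b(202) + 32621 = 103 + 32621 = 32724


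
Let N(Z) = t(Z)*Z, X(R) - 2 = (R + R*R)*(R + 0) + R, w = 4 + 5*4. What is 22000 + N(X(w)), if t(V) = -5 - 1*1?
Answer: -64556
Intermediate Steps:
w = 24 (w = 4 + 20 = 24)
t(V) = -6 (t(V) = -5 - 1 = -6)
X(R) = 2 + R + R*(R + R**2) (X(R) = 2 + ((R + R*R)*(R + 0) + R) = 2 + ((R + R**2)*R + R) = 2 + (R*(R + R**2) + R) = 2 + (R + R*(R + R**2)) = 2 + R + R*(R + R**2))
N(Z) = -6*Z
22000 + N(X(w)) = 22000 - 6*(2 + 24 + 24**2 + 24**3) = 22000 - 6*(2 + 24 + 576 + 13824) = 22000 - 6*14426 = 22000 - 86556 = -64556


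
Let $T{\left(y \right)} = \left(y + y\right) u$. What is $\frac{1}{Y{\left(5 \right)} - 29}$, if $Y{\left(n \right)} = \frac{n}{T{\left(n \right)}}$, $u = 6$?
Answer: $- \frac{12}{347} \approx -0.034582$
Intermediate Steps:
$T{\left(y \right)} = 12 y$ ($T{\left(y \right)} = \left(y + y\right) 6 = 2 y 6 = 12 y$)
$Y{\left(n \right)} = \frac{1}{12}$ ($Y{\left(n \right)} = \frac{n}{12 n} = n \frac{1}{12 n} = \frac{1}{12}$)
$\frac{1}{Y{\left(5 \right)} - 29} = \frac{1}{\frac{1}{12} - 29} = \frac{1}{- \frac{347}{12}} = - \frac{12}{347}$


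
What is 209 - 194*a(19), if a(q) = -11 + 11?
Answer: 209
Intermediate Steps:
a(q) = 0
209 - 194*a(19) = 209 - 194*0 = 209 + 0 = 209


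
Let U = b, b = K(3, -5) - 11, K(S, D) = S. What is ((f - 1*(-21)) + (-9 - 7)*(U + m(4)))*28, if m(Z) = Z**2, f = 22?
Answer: -2380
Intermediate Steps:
b = -8 (b = 3 - 11 = -8)
U = -8
((f - 1*(-21)) + (-9 - 7)*(U + m(4)))*28 = ((22 - 1*(-21)) + (-9 - 7)*(-8 + 4**2))*28 = ((22 + 21) - 16*(-8 + 16))*28 = (43 - 16*8)*28 = (43 - 128)*28 = -85*28 = -2380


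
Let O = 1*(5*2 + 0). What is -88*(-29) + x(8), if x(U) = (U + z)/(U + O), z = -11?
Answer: 15311/6 ≈ 2551.8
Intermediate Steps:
O = 10 (O = 1*(10 + 0) = 1*10 = 10)
x(U) = (-11 + U)/(10 + U) (x(U) = (U - 11)/(U + 10) = (-11 + U)/(10 + U))
-88*(-29) + x(8) = -88*(-29) + (-11 + 8)/(10 + 8) = 2552 - 3/18 = 2552 + (1/18)*(-3) = 2552 - ⅙ = 15311/6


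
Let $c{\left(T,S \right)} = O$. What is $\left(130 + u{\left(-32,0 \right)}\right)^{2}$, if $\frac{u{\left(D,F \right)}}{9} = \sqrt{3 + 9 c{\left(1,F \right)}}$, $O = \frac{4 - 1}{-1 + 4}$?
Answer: $17872 + 4680 \sqrt{3} \approx 25978.0$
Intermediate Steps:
$O = 1$ ($O = \frac{3}{3} = 3 \cdot \frac{1}{3} = 1$)
$c{\left(T,S \right)} = 1$
$u{\left(D,F \right)} = 18 \sqrt{3}$ ($u{\left(D,F \right)} = 9 \sqrt{3 + 9 \cdot 1} = 9 \sqrt{3 + 9} = 9 \sqrt{12} = 9 \cdot 2 \sqrt{3} = 18 \sqrt{3}$)
$\left(130 + u{\left(-32,0 \right)}\right)^{2} = \left(130 + 18 \sqrt{3}\right)^{2}$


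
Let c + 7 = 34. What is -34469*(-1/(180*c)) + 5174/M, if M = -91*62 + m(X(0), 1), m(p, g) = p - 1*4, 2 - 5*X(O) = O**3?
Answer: 211815683/34297020 ≈ 6.1759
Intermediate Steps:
c = 27 (c = -7 + 34 = 27)
X(O) = 2/5 - O**3/5
m(p, g) = -4 + p (m(p, g) = p - 4 = -4 + p)
M = -28228/5 (M = -91*62 + (-4 + (2/5 - 1/5*0**3)) = -5642 + (-4 + (2/5 - 1/5*0)) = -5642 + (-4 + (2/5 + 0)) = -5642 + (-4 + 2/5) = -5642 - 18/5 = -28228/5 ≈ -5645.6)
-34469*(-1/(180*c)) + 5174/M = -34469/((27*18)*(-10)) + 5174/(-28228/5) = -34469/(486*(-10)) + 5174*(-5/28228) = -34469/(-4860) - 12935/14114 = -34469*(-1/4860) - 12935/14114 = 34469/4860 - 12935/14114 = 211815683/34297020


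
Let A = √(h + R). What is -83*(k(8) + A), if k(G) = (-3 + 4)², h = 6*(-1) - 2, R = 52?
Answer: -83 - 166*√11 ≈ -633.56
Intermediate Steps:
h = -8 (h = -6 - 2 = -8)
k(G) = 1 (k(G) = 1² = 1)
A = 2*√11 (A = √(-8 + 52) = √44 = 2*√11 ≈ 6.6332)
-83*(k(8) + A) = -83*(1 + 2*√11) = -83 - 166*√11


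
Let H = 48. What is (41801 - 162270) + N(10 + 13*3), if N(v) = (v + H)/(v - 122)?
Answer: -8794334/73 ≈ -1.2047e+5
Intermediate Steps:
N(v) = (48 + v)/(-122 + v) (N(v) = (v + 48)/(v - 122) = (48 + v)/(-122 + v))
(41801 - 162270) + N(10 + 13*3) = (41801 - 162270) + (48 + (10 + 13*3))/(-122 + (10 + 13*3)) = -120469 + (48 + (10 + 39))/(-122 + (10 + 39)) = -120469 + (48 + 49)/(-122 + 49) = -120469 + 97/(-73) = -120469 - 1/73*97 = -120469 - 97/73 = -8794334/73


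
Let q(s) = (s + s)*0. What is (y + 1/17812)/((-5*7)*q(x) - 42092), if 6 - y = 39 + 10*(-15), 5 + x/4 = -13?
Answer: -2084005/749742704 ≈ -0.0027796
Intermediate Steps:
x = -72 (x = -20 + 4*(-13) = -20 - 52 = -72)
q(s) = 0 (q(s) = (2*s)*0 = 0)
y = 117 (y = 6 - (39 + 10*(-15)) = 6 - (39 - 150) = 6 - 1*(-111) = 6 + 111 = 117)
(y + 1/17812)/((-5*7)*q(x) - 42092) = (117 + 1/17812)/(-5*7*0 - 42092) = (117 + 1/17812)/(-35*0 - 42092) = 2084005/(17812*(0 - 42092)) = (2084005/17812)/(-42092) = (2084005/17812)*(-1/42092) = -2084005/749742704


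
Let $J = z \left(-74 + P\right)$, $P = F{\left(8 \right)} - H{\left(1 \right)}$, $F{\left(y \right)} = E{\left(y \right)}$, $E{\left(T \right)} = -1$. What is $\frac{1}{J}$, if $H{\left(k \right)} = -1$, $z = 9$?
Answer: $- \frac{1}{666} \approx -0.0015015$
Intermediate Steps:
$F{\left(y \right)} = -1$
$P = 0$ ($P = -1 - -1 = -1 + 1 = 0$)
$J = -666$ ($J = 9 \left(-74 + 0\right) = 9 \left(-74\right) = -666$)
$\frac{1}{J} = \frac{1}{-666} = - \frac{1}{666}$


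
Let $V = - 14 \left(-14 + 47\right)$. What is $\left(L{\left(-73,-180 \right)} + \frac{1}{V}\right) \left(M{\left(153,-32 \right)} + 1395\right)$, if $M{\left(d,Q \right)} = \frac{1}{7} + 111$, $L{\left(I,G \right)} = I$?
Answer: $- \frac{355583761}{3234} \approx -1.0995 \cdot 10^{5}$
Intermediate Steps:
$M{\left(d,Q \right)} = \frac{778}{7}$ ($M{\left(d,Q \right)} = \frac{1}{7} + 111 = \frac{778}{7}$)
$V = -462$ ($V = \left(-14\right) 33 = -462$)
$\left(L{\left(-73,-180 \right)} + \frac{1}{V}\right) \left(M{\left(153,-32 \right)} + 1395\right) = \left(-73 + \frac{1}{-462}\right) \left(\frac{778}{7} + 1395\right) = \left(-73 - \frac{1}{462}\right) \frac{10543}{7} = \left(- \frac{33727}{462}\right) \frac{10543}{7} = - \frac{355583761}{3234}$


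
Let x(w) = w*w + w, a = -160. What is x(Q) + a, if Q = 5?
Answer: -130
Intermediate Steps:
x(w) = w + w² (x(w) = w² + w = w + w²)
x(Q) + a = 5*(1 + 5) - 160 = 5*6 - 160 = 30 - 160 = -130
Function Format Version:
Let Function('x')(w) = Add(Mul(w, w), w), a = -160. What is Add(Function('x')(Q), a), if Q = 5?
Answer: -130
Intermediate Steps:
Function('x')(w) = Add(w, Pow(w, 2)) (Function('x')(w) = Add(Pow(w, 2), w) = Add(w, Pow(w, 2)))
Add(Function('x')(Q), a) = Add(Mul(5, Add(1, 5)), -160) = Add(Mul(5, 6), -160) = Add(30, -160) = -130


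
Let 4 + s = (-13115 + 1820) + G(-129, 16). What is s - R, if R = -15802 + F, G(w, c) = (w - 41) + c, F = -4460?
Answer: 8809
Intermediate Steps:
G(w, c) = -41 + c + w (G(w, c) = (-41 + w) + c = -41 + c + w)
s = -11453 (s = -4 + ((-13115 + 1820) + (-41 + 16 - 129)) = -4 + (-11295 - 154) = -4 - 11449 = -11453)
R = -20262 (R = -15802 - 4460 = -20262)
s - R = -11453 - 1*(-20262) = -11453 + 20262 = 8809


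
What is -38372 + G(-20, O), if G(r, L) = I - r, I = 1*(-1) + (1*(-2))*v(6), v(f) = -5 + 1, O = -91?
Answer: -38345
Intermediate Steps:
v(f) = -4
I = 7 (I = 1*(-1) + (1*(-2))*(-4) = -1 - 2*(-4) = -1 + 8 = 7)
G(r, L) = 7 - r
-38372 + G(-20, O) = -38372 + (7 - 1*(-20)) = -38372 + (7 + 20) = -38372 + 27 = -38345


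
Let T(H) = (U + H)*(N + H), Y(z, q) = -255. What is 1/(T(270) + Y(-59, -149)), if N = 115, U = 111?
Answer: 1/146430 ≈ 6.8292e-6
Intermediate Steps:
T(H) = (111 + H)*(115 + H)
1/(T(270) + Y(-59, -149)) = 1/((12765 + 270² + 226*270) - 255) = 1/((12765 + 72900 + 61020) - 255) = 1/(146685 - 255) = 1/146430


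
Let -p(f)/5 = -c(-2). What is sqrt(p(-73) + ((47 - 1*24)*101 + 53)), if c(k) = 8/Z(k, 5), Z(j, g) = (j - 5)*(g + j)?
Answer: 8*sqrt(16359)/21 ≈ 48.725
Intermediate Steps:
Z(j, g) = (-5 + j)*(g + j)
c(k) = 8/(-25 + k**2) (c(k) = 8/(k**2 - 5*5 - 5*k + 5*k) = 8/(k**2 - 25 - 5*k + 5*k) = 8/(-25 + k**2))
p(f) = -40/21 (p(f) = -(-5)*8/(-25 + (-2)**2) = -(-5)*8/(-25 + 4) = -(-5)*8/(-21) = -(-5)*8*(-1/21) = -(-5)*(-8)/21 = -5*8/21 = -40/21)
sqrt(p(-73) + ((47 - 1*24)*101 + 53)) = sqrt(-40/21 + ((47 - 1*24)*101 + 53)) = sqrt(-40/21 + ((47 - 24)*101 + 53)) = sqrt(-40/21 + (23*101 + 53)) = sqrt(-40/21 + (2323 + 53)) = sqrt(-40/21 + 2376) = sqrt(49856/21) = 8*sqrt(16359)/21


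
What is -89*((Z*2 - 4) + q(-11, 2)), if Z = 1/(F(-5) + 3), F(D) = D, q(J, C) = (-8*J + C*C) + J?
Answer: -6764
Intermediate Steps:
q(J, C) = C² - 7*J (q(J, C) = (-8*J + C²) + J = (C² - 8*J) + J = C² - 7*J)
Z = -½ (Z = 1/(-5 + 3) = 1/(-2) = -½ ≈ -0.50000)
-89*((Z*2 - 4) + q(-11, 2)) = -89*((-½*2 - 4) + (2² - 7*(-11))) = -89*((-1 - 4) + (4 + 77)) = -89*(-5 + 81) = -89*76 = -6764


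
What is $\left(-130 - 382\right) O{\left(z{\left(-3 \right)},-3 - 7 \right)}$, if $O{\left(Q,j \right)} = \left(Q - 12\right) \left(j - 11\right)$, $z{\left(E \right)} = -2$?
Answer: $-150528$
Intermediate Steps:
$O{\left(Q,j \right)} = \left(-12 + Q\right) \left(-11 + j\right)$
$\left(-130 - 382\right) O{\left(z{\left(-3 \right)},-3 - 7 \right)} = \left(-130 - 382\right) \left(132 - 12 \left(-3 - 7\right) - -22 - 2 \left(-3 - 7\right)\right) = - 512 \left(132 - 12 \left(-3 - 7\right) + 22 - 2 \left(-3 - 7\right)\right) = - 512 \left(132 - -120 + 22 - -20\right) = - 512 \left(132 + 120 + 22 + 20\right) = \left(-512\right) 294 = -150528$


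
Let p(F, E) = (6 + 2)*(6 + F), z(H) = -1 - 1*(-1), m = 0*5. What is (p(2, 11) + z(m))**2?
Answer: 4096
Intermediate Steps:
m = 0
z(H) = 0 (z(H) = -1 + 1 = 0)
p(F, E) = 48 + 8*F (p(F, E) = 8*(6 + F) = 48 + 8*F)
(p(2, 11) + z(m))**2 = ((48 + 8*2) + 0)**2 = ((48 + 16) + 0)**2 = (64 + 0)**2 = 64**2 = 4096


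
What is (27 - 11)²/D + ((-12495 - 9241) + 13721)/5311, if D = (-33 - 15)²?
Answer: -66824/47799 ≈ -1.3980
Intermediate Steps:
D = 2304 (D = (-48)² = 2304)
(27 - 11)²/D + ((-12495 - 9241) + 13721)/5311 = (27 - 11)²/2304 + ((-12495 - 9241) + 13721)/5311 = 16²*(1/2304) + (-21736 + 13721)*(1/5311) = 256*(1/2304) - 8015*1/5311 = ⅑ - 8015/5311 = -66824/47799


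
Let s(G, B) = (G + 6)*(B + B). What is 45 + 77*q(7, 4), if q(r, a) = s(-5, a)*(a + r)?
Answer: 6821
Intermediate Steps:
s(G, B) = 2*B*(6 + G) (s(G, B) = (6 + G)*(2*B) = 2*B*(6 + G))
q(r, a) = 2*a*(a + r) (q(r, a) = (2*a*(6 - 5))*(a + r) = (2*a*1)*(a + r) = (2*a)*(a + r) = 2*a*(a + r))
45 + 77*q(7, 4) = 45 + 77*(2*4*(4 + 7)) = 45 + 77*(2*4*11) = 45 + 77*88 = 45 + 6776 = 6821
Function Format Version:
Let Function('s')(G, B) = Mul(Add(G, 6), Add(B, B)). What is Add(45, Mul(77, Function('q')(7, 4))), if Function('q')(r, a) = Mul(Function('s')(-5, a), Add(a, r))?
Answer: 6821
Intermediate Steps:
Function('s')(G, B) = Mul(2, B, Add(6, G)) (Function('s')(G, B) = Mul(Add(6, G), Mul(2, B)) = Mul(2, B, Add(6, G)))
Function('q')(r, a) = Mul(2, a, Add(a, r)) (Function('q')(r, a) = Mul(Mul(2, a, Add(6, -5)), Add(a, r)) = Mul(Mul(2, a, 1), Add(a, r)) = Mul(Mul(2, a), Add(a, r)) = Mul(2, a, Add(a, r)))
Add(45, Mul(77, Function('q')(7, 4))) = Add(45, Mul(77, Mul(2, 4, Add(4, 7)))) = Add(45, Mul(77, Mul(2, 4, 11))) = Add(45, Mul(77, 88)) = Add(45, 6776) = 6821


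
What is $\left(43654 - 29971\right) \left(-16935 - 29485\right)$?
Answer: $-635164860$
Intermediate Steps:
$\left(43654 - 29971\right) \left(-16935 - 29485\right) = 13683 \left(-46420\right) = -635164860$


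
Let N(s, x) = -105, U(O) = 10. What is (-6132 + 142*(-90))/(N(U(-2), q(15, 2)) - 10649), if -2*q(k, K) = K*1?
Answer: 9456/5377 ≈ 1.7586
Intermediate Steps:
q(k, K) = -K/2
(-6132 + 142*(-90))/(N(U(-2), q(15, 2)) - 10649) = (-6132 + 142*(-90))/(-105 - 10649) = (-6132 - 12780)/(-10754) = -18912*(-1/10754) = 9456/5377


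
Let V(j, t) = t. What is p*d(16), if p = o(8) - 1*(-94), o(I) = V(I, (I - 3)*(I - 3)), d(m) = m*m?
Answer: 30464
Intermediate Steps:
d(m) = m**2
o(I) = (-3 + I)**2 (o(I) = (I - 3)*(I - 3) = (-3 + I)*(-3 + I) = (-3 + I)**2)
p = 119 (p = (-3 + 8)**2 - 1*(-94) = 5**2 + 94 = 25 + 94 = 119)
p*d(16) = 119*16**2 = 119*256 = 30464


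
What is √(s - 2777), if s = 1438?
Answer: I*√1339 ≈ 36.592*I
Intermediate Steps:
√(s - 2777) = √(1438 - 2777) = √(-1339) = I*√1339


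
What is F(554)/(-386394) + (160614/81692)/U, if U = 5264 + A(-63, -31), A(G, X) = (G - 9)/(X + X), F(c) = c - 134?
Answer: -306359483117/429340670443880 ≈ -0.00071356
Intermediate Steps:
F(c) = -134 + c
A(G, X) = (-9 + G)/(2*X) (A(G, X) = (-9 + G)/((2*X)) = (-9 + G)*(1/(2*X)) = (-9 + G)/(2*X))
U = 163220/31 (U = 5264 + (½)*(-9 - 63)/(-31) = 5264 + (½)*(-1/31)*(-72) = 5264 + 36/31 = 163220/31 ≈ 5265.2)
F(554)/(-386394) + (160614/81692)/U = (-134 + 554)/(-386394) + (160614/81692)/(163220/31) = 420*(-1/386394) + (160614*(1/81692))*(31/163220) = -70/64399 + (80307/40846)*(31/163220) = -70/64399 + 2489517/6666884120 = -306359483117/429340670443880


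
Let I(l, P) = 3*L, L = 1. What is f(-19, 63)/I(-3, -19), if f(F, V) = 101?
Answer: 101/3 ≈ 33.667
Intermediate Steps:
I(l, P) = 3 (I(l, P) = 3*1 = 3)
f(-19, 63)/I(-3, -19) = 101/3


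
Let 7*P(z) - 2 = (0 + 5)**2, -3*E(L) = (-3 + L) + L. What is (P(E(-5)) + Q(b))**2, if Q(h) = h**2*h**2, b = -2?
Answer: 19321/49 ≈ 394.31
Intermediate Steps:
E(L) = 1 - 2*L/3 (E(L) = -((-3 + L) + L)/3 = -(-3 + 2*L)/3 = 1 - 2*L/3)
P(z) = 27/7 (P(z) = 2/7 + (0 + 5)**2/7 = 2/7 + (1/7)*5**2 = 2/7 + (1/7)*25 = 2/7 + 25/7 = 27/7)
Q(h) = h**4
(P(E(-5)) + Q(b))**2 = (27/7 + (-2)**4)**2 = (27/7 + 16)**2 = (139/7)**2 = 19321/49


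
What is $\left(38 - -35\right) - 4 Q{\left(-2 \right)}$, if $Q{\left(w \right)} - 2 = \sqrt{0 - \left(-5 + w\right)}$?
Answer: $65 - 4 \sqrt{7} \approx 54.417$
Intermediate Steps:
$Q{\left(w \right)} = 2 + \sqrt{5 - w}$ ($Q{\left(w \right)} = 2 + \sqrt{0 - \left(-5 + w\right)} = 2 + \sqrt{5 - w}$)
$\left(38 - -35\right) - 4 Q{\left(-2 \right)} = \left(38 - -35\right) - 4 \left(2 + \sqrt{5 - -2}\right) = \left(38 + 35\right) - 4 \left(2 + \sqrt{5 + 2}\right) = 73 - 4 \left(2 + \sqrt{7}\right) = 73 - \left(8 + 4 \sqrt{7}\right) = 65 - 4 \sqrt{7}$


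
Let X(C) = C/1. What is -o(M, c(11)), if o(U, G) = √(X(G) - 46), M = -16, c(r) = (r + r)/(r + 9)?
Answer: -I*√4490/10 ≈ -6.7007*I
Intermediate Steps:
c(r) = 2*r/(9 + r) (c(r) = (2*r)/(9 + r) = 2*r/(9 + r))
X(C) = C (X(C) = C*1 = C)
o(U, G) = √(-46 + G) (o(U, G) = √(G - 46) = √(-46 + G))
-o(M, c(11)) = -√(-46 + 2*11/(9 + 11)) = -√(-46 + 2*11/20) = -√(-46 + 2*11*(1/20)) = -√(-46 + 11/10) = -√(-449/10) = -I*√4490/10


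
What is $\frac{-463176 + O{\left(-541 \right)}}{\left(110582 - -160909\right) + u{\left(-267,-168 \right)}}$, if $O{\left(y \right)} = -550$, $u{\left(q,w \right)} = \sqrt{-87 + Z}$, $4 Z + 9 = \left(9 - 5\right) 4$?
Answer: $- \frac{1990473288}{1165333805} + \frac{40324 i \sqrt{341}}{12818671855} \approx -1.7081 + 5.8089 \cdot 10^{-5} i$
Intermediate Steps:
$Z = \frac{7}{4}$ ($Z = - \frac{9}{4} + \frac{\left(9 - 5\right) 4}{4} = - \frac{9}{4} + \frac{4 \cdot 4}{4} = - \frac{9}{4} + \frac{1}{4} \cdot 16 = - \frac{9}{4} + 4 = \frac{7}{4} \approx 1.75$)
$u{\left(q,w \right)} = \frac{i \sqrt{341}}{2}$ ($u{\left(q,w \right)} = \sqrt{-87 + \frac{7}{4}} = \sqrt{- \frac{341}{4}} = \frac{i \sqrt{341}}{2}$)
$\frac{-463176 + O{\left(-541 \right)}}{\left(110582 - -160909\right) + u{\left(-267,-168 \right)}} = \frac{-463176 - 550}{\left(110582 - -160909\right) + \frac{i \sqrt{341}}{2}} = - \frac{463726}{\left(110582 + 160909\right) + \frac{i \sqrt{341}}{2}} = - \frac{463726}{271491 + \frac{i \sqrt{341}}{2}}$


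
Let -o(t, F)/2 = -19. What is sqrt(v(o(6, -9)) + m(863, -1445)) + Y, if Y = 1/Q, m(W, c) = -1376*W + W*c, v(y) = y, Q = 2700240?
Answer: 1/2700240 + I*sqrt(2434485) ≈ 3.7034e-7 + 1560.3*I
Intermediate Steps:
o(t, F) = 38 (o(t, F) = -2*(-19) = 38)
Y = 1/2700240 ≈ 3.7034e-7
sqrt(v(o(6, -9)) + m(863, -1445)) + Y = sqrt(38 + 863*(-1376 - 1445)) + 1/2700240 = sqrt(38 + 863*(-2821)) + 1/2700240 = sqrt(38 - 2434523) + 1/2700240 = sqrt(-2434485) + 1/2700240 = I*sqrt(2434485) + 1/2700240 = 1/2700240 + I*sqrt(2434485)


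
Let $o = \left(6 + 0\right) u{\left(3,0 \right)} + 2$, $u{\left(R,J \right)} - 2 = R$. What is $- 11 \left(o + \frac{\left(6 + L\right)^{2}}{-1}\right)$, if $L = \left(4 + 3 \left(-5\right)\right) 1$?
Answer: $-77$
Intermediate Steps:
$u{\left(R,J \right)} = 2 + R$
$L = -11$ ($L = \left(4 - 15\right) 1 = \left(-11\right) 1 = -11$)
$o = 32$ ($o = \left(6 + 0\right) \left(2 + 3\right) + 2 = 6 \cdot 5 + 2 = 30 + 2 = 32$)
$- 11 \left(o + \frac{\left(6 + L\right)^{2}}{-1}\right) = - 11 \left(32 + \frac{\left(6 - 11\right)^{2}}{-1}\right) = - 11 \left(32 + \left(-5\right)^{2} \left(-1\right)\right) = - 11 \left(32 + 25 \left(-1\right)\right) = - 11 \left(32 - 25\right) = \left(-11\right) 7 = -77$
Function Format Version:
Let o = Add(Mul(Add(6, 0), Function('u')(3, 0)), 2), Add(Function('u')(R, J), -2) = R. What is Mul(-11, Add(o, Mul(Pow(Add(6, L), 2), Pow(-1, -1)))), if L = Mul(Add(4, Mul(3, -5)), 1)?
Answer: -77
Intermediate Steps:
Function('u')(R, J) = Add(2, R)
L = -11 (L = Mul(Add(4, -15), 1) = Mul(-11, 1) = -11)
o = 32 (o = Add(Mul(Add(6, 0), Add(2, 3)), 2) = Add(Mul(6, 5), 2) = Add(30, 2) = 32)
Mul(-11, Add(o, Mul(Pow(Add(6, L), 2), Pow(-1, -1)))) = Mul(-11, Add(32, Mul(Pow(Add(6, -11), 2), Pow(-1, -1)))) = Mul(-11, Add(32, Mul(Pow(-5, 2), -1))) = Mul(-11, Add(32, Mul(25, -1))) = Mul(-11, Add(32, -25)) = Mul(-11, 7) = -77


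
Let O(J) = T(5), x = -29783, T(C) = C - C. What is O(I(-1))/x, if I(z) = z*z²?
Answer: 0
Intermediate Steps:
T(C) = 0
I(z) = z³
O(J) = 0
O(I(-1))/x = 0/(-29783) = 0*(-1/29783) = 0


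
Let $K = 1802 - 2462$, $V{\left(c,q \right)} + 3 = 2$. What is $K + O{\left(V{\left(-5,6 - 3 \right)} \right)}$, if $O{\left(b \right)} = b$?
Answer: $-661$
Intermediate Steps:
$V{\left(c,q \right)} = -1$ ($V{\left(c,q \right)} = -3 + 2 = -1$)
$K = -660$ ($K = 1802 - 2462 = -660$)
$K + O{\left(V{\left(-5,6 - 3 \right)} \right)} = -660 - 1 = -661$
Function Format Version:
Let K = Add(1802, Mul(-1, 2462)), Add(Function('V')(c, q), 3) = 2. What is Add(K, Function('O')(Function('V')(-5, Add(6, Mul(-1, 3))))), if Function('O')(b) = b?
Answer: -661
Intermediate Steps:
Function('V')(c, q) = -1 (Function('V')(c, q) = Add(-3, 2) = -1)
K = -660 (K = Add(1802, -2462) = -660)
Add(K, Function('O')(Function('V')(-5, Add(6, Mul(-1, 3))))) = Add(-660, -1) = -661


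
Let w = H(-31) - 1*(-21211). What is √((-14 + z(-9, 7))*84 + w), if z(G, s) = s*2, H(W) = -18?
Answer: √21193 ≈ 145.58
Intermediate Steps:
z(G, s) = 2*s
w = 21193 (w = -18 - 1*(-21211) = -18 + 21211 = 21193)
√((-14 + z(-9, 7))*84 + w) = √((-14 + 2*7)*84 + 21193) = √((-14 + 14)*84 + 21193) = √(0*84 + 21193) = √(0 + 21193) = √21193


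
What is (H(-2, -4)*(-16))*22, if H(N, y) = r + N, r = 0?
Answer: 704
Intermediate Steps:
H(N, y) = N (H(N, y) = 0 + N = N)
(H(-2, -4)*(-16))*22 = -2*(-16)*22 = 32*22 = 704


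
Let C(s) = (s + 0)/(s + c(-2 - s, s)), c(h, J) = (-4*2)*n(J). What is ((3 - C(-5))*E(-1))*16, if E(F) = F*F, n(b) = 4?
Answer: 1696/37 ≈ 45.838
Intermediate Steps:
c(h, J) = -32 (c(h, J) = -4*2*4 = -8*4 = -32)
C(s) = s/(-32 + s) (C(s) = (s + 0)/(s - 32) = s/(-32 + s))
E(F) = F**2
((3 - C(-5))*E(-1))*16 = ((3 - (-5)/(-32 - 5))*(-1)**2)*16 = ((3 - (-5)/(-37))*1)*16 = ((3 - (-5)*(-1)/37)*1)*16 = ((3 - 1*5/37)*1)*16 = ((3 - 5/37)*1)*16 = ((106/37)*1)*16 = (106/37)*16 = 1696/37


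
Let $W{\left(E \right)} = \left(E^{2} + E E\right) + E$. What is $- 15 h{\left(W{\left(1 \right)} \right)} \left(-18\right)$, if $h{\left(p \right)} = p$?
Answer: $810$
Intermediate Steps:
$W{\left(E \right)} = E + 2 E^{2}$ ($W{\left(E \right)} = \left(E^{2} + E^{2}\right) + E = 2 E^{2} + E = E + 2 E^{2}$)
$- 15 h{\left(W{\left(1 \right)} \right)} \left(-18\right) = - 15 \cdot 1 \left(1 + 2 \cdot 1\right) \left(-18\right) = - 15 \cdot 1 \left(1 + 2\right) \left(-18\right) = - 15 \cdot 1 \cdot 3 \left(-18\right) = \left(-15\right) 3 \left(-18\right) = \left(-45\right) \left(-18\right) = 810$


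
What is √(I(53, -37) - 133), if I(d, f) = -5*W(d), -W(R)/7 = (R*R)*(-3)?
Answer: 7*I*√6022 ≈ 543.21*I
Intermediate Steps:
W(R) = 21*R² (W(R) = -7*R*R*(-3) = -7*R²*(-3) = -(-21)*R² = 21*R²)
I(d, f) = -105*d²
√(I(53, -37) - 133) = √(-105*53² - 133) = √(-105*2809 - 133) = √(-294945 - 133) = √(-295078) = 7*I*√6022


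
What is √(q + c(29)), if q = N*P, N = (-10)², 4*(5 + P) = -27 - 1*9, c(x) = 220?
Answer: 2*I*√295 ≈ 34.351*I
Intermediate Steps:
P = -14 (P = -5 + (-27 - 1*9)/4 = -5 + (-27 - 9)/4 = -5 + (¼)*(-36) = -5 - 9 = -14)
N = 100
q = -1400 (q = 100*(-14) = -1400)
√(q + c(29)) = √(-1400 + 220) = √(-1180) = 2*I*√295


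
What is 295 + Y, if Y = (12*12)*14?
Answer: 2311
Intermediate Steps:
Y = 2016 (Y = 144*14 = 2016)
295 + Y = 295 + 2016 = 2311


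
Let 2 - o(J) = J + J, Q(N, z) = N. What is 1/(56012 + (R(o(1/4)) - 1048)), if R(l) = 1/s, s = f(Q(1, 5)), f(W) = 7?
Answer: 7/384749 ≈ 1.8194e-5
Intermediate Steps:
s = 7
o(J) = 2 - 2*J (o(J) = 2 - (J + J) = 2 - 2*J)
R(l) = ⅐ (R(l) = 1/7 = ⅐)
1/(56012 + (R(o(1/4)) - 1048)) = 1/(56012 + (⅐ - 1048)) = 1/(56012 - 7335/7) = 1/(384749/7) = 7/384749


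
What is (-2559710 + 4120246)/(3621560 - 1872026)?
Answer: 780268/874767 ≈ 0.89197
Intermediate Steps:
(-2559710 + 4120246)/(3621560 - 1872026) = 1560536/1749534 = 1560536*(1/1749534) = 780268/874767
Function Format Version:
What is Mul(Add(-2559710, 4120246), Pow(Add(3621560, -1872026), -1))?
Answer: Rational(780268, 874767) ≈ 0.89197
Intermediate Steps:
Mul(Add(-2559710, 4120246), Pow(Add(3621560, -1872026), -1)) = Mul(1560536, Pow(1749534, -1)) = Mul(1560536, Rational(1, 1749534)) = Rational(780268, 874767)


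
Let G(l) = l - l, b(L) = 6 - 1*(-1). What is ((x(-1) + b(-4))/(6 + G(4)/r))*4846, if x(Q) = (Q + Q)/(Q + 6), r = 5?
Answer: 26653/5 ≈ 5330.6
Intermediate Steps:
b(L) = 7 (b(L) = 6 + 1 = 7)
G(l) = 0
x(Q) = 2*Q/(6 + Q) (x(Q) = (2*Q)/(6 + Q) = 2*Q/(6 + Q))
((x(-1) + b(-4))/(6 + G(4)/r))*4846 = ((2*(-1)/(6 - 1) + 7)/(6 + 0/5))*4846 = ((2*(-1)/5 + 7)/(6 + 0*(⅕)))*4846 = ((2*(-1)*(⅕) + 7)/(6 + 0))*4846 = ((-⅖ + 7)/6)*4846 = ((33/5)*(⅙))*4846 = (11/10)*4846 = 26653/5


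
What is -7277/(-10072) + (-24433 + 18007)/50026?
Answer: 149658265/251930936 ≈ 0.59404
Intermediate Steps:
-7277/(-10072) + (-24433 + 18007)/50026 = -7277*(-1/10072) - 6426*1/50026 = 7277/10072 - 3213/25013 = 149658265/251930936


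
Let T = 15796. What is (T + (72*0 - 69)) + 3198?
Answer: 18925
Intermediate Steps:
(T + (72*0 - 69)) + 3198 = (15796 + (72*0 - 69)) + 3198 = (15796 + (0 - 69)) + 3198 = (15796 - 69) + 3198 = 15727 + 3198 = 18925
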